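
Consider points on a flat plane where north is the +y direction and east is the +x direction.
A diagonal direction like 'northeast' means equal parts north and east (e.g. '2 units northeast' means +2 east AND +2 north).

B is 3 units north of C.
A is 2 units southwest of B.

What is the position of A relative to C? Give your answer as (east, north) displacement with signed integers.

Place C at the origin (east=0, north=0).
  B is 3 units north of C: delta (east=+0, north=+3); B at (east=0, north=3).
  A is 2 units southwest of B: delta (east=-2, north=-2); A at (east=-2, north=1).
Therefore A relative to C: (east=-2, north=1).

Answer: A is at (east=-2, north=1) relative to C.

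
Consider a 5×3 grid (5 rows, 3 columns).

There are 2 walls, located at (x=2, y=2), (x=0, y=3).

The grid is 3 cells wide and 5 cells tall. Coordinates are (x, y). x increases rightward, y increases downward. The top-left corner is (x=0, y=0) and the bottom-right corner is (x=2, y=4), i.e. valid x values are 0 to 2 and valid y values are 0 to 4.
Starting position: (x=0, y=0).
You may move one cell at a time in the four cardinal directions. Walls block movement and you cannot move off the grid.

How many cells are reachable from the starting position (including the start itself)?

Answer: Reachable cells: 13

Derivation:
BFS flood-fill from (x=0, y=0):
  Distance 0: (x=0, y=0)
  Distance 1: (x=1, y=0), (x=0, y=1)
  Distance 2: (x=2, y=0), (x=1, y=1), (x=0, y=2)
  Distance 3: (x=2, y=1), (x=1, y=2)
  Distance 4: (x=1, y=3)
  Distance 5: (x=2, y=3), (x=1, y=4)
  Distance 6: (x=0, y=4), (x=2, y=4)
Total reachable: 13 (grid has 13 open cells total)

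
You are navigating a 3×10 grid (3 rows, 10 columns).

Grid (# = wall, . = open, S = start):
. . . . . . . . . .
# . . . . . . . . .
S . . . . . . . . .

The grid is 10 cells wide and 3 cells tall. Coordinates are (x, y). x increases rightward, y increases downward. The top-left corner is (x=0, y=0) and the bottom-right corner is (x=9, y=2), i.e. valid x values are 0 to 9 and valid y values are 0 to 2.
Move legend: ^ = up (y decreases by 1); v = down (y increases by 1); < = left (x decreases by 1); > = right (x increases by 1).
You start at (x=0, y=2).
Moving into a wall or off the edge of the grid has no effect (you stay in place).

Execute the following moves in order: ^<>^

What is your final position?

Answer: Final position: (x=1, y=1)

Derivation:
Start: (x=0, y=2)
  ^ (up): blocked, stay at (x=0, y=2)
  < (left): blocked, stay at (x=0, y=2)
  > (right): (x=0, y=2) -> (x=1, y=2)
  ^ (up): (x=1, y=2) -> (x=1, y=1)
Final: (x=1, y=1)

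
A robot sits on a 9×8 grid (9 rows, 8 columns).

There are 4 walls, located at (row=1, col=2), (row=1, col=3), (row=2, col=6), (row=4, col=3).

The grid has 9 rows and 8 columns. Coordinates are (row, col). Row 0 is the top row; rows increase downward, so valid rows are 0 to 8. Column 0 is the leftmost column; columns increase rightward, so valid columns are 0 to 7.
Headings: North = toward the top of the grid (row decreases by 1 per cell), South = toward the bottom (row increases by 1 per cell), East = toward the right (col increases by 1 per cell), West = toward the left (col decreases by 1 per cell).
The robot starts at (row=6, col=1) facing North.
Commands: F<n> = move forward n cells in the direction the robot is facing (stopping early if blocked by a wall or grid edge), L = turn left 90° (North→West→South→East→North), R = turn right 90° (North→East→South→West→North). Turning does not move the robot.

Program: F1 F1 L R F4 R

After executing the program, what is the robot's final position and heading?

Answer: Final position: (row=0, col=1), facing East

Derivation:
Start: (row=6, col=1), facing North
  F1: move forward 1, now at (row=5, col=1)
  F1: move forward 1, now at (row=4, col=1)
  L: turn left, now facing West
  R: turn right, now facing North
  F4: move forward 4, now at (row=0, col=1)
  R: turn right, now facing East
Final: (row=0, col=1), facing East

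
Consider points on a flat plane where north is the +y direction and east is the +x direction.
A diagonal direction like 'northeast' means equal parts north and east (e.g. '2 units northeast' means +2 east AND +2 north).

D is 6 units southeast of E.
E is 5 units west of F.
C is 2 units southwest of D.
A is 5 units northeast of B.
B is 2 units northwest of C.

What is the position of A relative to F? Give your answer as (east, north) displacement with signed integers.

Answer: A is at (east=2, north=-1) relative to F.

Derivation:
Place F at the origin (east=0, north=0).
  E is 5 units west of F: delta (east=-5, north=+0); E at (east=-5, north=0).
  D is 6 units southeast of E: delta (east=+6, north=-6); D at (east=1, north=-6).
  C is 2 units southwest of D: delta (east=-2, north=-2); C at (east=-1, north=-8).
  B is 2 units northwest of C: delta (east=-2, north=+2); B at (east=-3, north=-6).
  A is 5 units northeast of B: delta (east=+5, north=+5); A at (east=2, north=-1).
Therefore A relative to F: (east=2, north=-1).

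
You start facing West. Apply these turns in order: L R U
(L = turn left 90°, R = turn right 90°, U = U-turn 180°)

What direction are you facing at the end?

Answer: Final heading: East

Derivation:
Start: West
  L (left (90° counter-clockwise)) -> South
  R (right (90° clockwise)) -> West
  U (U-turn (180°)) -> East
Final: East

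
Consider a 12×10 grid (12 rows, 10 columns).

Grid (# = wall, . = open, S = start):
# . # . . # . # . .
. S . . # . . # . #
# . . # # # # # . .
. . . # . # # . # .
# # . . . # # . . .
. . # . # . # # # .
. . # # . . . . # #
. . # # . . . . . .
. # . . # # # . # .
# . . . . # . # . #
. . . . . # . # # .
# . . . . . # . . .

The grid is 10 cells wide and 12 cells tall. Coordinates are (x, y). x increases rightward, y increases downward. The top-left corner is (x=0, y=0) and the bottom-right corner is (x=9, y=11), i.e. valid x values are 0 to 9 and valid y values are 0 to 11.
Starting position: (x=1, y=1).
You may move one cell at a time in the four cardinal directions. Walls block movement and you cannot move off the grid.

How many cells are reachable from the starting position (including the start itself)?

BFS flood-fill from (x=1, y=1):
  Distance 0: (x=1, y=1)
  Distance 1: (x=1, y=0), (x=0, y=1), (x=2, y=1), (x=1, y=2)
  Distance 2: (x=3, y=1), (x=2, y=2), (x=1, y=3)
  Distance 3: (x=3, y=0), (x=0, y=3), (x=2, y=3)
  Distance 4: (x=4, y=0), (x=2, y=4)
  Distance 5: (x=3, y=4)
  Distance 6: (x=4, y=4), (x=3, y=5)
  Distance 7: (x=4, y=3)
Total reachable: 17 (grid has 74 open cells total)

Answer: Reachable cells: 17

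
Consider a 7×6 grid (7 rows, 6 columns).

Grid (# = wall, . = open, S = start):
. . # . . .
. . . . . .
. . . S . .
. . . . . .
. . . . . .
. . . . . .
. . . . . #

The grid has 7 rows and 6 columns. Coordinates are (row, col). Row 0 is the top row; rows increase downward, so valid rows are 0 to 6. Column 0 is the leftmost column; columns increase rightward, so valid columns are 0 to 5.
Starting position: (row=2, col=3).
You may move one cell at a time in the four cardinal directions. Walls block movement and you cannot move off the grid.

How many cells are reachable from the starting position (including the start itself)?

BFS flood-fill from (row=2, col=3):
  Distance 0: (row=2, col=3)
  Distance 1: (row=1, col=3), (row=2, col=2), (row=2, col=4), (row=3, col=3)
  Distance 2: (row=0, col=3), (row=1, col=2), (row=1, col=4), (row=2, col=1), (row=2, col=5), (row=3, col=2), (row=3, col=4), (row=4, col=3)
  Distance 3: (row=0, col=4), (row=1, col=1), (row=1, col=5), (row=2, col=0), (row=3, col=1), (row=3, col=5), (row=4, col=2), (row=4, col=4), (row=5, col=3)
  Distance 4: (row=0, col=1), (row=0, col=5), (row=1, col=0), (row=3, col=0), (row=4, col=1), (row=4, col=5), (row=5, col=2), (row=5, col=4), (row=6, col=3)
  Distance 5: (row=0, col=0), (row=4, col=0), (row=5, col=1), (row=5, col=5), (row=6, col=2), (row=6, col=4)
  Distance 6: (row=5, col=0), (row=6, col=1)
  Distance 7: (row=6, col=0)
Total reachable: 40 (grid has 40 open cells total)

Answer: Reachable cells: 40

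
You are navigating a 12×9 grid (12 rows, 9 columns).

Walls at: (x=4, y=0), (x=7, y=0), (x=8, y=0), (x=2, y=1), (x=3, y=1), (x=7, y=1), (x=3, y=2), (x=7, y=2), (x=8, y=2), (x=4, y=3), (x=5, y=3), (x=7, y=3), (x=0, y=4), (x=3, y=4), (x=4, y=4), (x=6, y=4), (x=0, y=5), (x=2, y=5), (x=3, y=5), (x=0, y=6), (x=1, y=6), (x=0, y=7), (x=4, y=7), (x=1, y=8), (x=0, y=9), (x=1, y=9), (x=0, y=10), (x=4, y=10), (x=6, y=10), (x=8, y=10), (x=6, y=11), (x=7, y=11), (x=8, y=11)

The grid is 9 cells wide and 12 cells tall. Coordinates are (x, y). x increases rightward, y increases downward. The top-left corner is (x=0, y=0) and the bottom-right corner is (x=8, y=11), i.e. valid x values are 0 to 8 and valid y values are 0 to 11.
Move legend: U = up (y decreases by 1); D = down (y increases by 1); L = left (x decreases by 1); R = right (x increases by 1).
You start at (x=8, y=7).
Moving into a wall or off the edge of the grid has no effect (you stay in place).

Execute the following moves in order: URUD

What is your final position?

Start: (x=8, y=7)
  U (up): (x=8, y=7) -> (x=8, y=6)
  R (right): blocked, stay at (x=8, y=6)
  U (up): (x=8, y=6) -> (x=8, y=5)
  D (down): (x=8, y=5) -> (x=8, y=6)
Final: (x=8, y=6)

Answer: Final position: (x=8, y=6)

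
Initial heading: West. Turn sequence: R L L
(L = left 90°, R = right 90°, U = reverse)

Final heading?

Start: West
  R (right (90° clockwise)) -> North
  L (left (90° counter-clockwise)) -> West
  L (left (90° counter-clockwise)) -> South
Final: South

Answer: Final heading: South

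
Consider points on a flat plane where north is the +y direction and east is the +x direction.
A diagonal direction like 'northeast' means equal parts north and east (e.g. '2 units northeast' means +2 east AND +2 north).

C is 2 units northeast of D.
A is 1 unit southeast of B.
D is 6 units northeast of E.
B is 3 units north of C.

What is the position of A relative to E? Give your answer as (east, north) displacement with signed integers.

Answer: A is at (east=9, north=10) relative to E.

Derivation:
Place E at the origin (east=0, north=0).
  D is 6 units northeast of E: delta (east=+6, north=+6); D at (east=6, north=6).
  C is 2 units northeast of D: delta (east=+2, north=+2); C at (east=8, north=8).
  B is 3 units north of C: delta (east=+0, north=+3); B at (east=8, north=11).
  A is 1 unit southeast of B: delta (east=+1, north=-1); A at (east=9, north=10).
Therefore A relative to E: (east=9, north=10).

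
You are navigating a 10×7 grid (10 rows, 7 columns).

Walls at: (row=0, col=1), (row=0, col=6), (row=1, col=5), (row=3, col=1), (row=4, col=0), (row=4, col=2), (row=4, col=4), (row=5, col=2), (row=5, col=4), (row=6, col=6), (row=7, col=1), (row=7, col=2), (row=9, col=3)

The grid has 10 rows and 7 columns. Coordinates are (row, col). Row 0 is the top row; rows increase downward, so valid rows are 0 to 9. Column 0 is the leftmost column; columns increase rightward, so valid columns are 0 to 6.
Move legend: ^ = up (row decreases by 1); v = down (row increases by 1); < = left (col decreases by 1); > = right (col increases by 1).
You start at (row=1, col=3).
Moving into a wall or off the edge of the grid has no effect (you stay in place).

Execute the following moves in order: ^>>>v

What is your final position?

Start: (row=1, col=3)
  ^ (up): (row=1, col=3) -> (row=0, col=3)
  > (right): (row=0, col=3) -> (row=0, col=4)
  > (right): (row=0, col=4) -> (row=0, col=5)
  > (right): blocked, stay at (row=0, col=5)
  v (down): blocked, stay at (row=0, col=5)
Final: (row=0, col=5)

Answer: Final position: (row=0, col=5)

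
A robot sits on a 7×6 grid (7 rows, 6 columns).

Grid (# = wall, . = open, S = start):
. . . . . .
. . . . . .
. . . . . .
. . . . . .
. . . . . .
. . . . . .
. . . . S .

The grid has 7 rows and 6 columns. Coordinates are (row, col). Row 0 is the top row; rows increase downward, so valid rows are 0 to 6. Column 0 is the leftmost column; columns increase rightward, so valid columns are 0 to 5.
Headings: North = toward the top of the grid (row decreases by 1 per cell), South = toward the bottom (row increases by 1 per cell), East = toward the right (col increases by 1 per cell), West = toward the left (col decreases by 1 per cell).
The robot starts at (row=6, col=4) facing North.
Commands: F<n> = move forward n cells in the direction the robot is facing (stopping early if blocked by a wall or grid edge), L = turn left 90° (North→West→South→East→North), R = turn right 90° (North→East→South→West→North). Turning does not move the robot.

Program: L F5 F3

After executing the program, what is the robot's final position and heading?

Start: (row=6, col=4), facing North
  L: turn left, now facing West
  F5: move forward 4/5 (blocked), now at (row=6, col=0)
  F3: move forward 0/3 (blocked), now at (row=6, col=0)
Final: (row=6, col=0), facing West

Answer: Final position: (row=6, col=0), facing West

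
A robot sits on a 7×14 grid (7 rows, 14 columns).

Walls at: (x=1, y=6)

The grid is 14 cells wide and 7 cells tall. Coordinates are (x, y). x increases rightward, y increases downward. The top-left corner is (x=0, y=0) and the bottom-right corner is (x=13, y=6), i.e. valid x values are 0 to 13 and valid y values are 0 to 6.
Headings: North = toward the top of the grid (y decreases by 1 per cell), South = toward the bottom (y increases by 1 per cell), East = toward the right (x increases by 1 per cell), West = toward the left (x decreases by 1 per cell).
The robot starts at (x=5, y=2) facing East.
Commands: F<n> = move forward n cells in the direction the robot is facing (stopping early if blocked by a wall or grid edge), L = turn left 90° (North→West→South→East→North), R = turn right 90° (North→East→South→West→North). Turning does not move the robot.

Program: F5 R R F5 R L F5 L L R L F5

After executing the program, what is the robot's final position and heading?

Start: (x=5, y=2), facing East
  F5: move forward 5, now at (x=10, y=2)
  R: turn right, now facing South
  R: turn right, now facing West
  F5: move forward 5, now at (x=5, y=2)
  R: turn right, now facing North
  L: turn left, now facing West
  F5: move forward 5, now at (x=0, y=2)
  L: turn left, now facing South
  L: turn left, now facing East
  R: turn right, now facing South
  L: turn left, now facing East
  F5: move forward 5, now at (x=5, y=2)
Final: (x=5, y=2), facing East

Answer: Final position: (x=5, y=2), facing East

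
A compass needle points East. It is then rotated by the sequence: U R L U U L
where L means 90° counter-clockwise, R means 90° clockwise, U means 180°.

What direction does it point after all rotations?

Start: East
  U (U-turn (180°)) -> West
  R (right (90° clockwise)) -> North
  L (left (90° counter-clockwise)) -> West
  U (U-turn (180°)) -> East
  U (U-turn (180°)) -> West
  L (left (90° counter-clockwise)) -> South
Final: South

Answer: Final heading: South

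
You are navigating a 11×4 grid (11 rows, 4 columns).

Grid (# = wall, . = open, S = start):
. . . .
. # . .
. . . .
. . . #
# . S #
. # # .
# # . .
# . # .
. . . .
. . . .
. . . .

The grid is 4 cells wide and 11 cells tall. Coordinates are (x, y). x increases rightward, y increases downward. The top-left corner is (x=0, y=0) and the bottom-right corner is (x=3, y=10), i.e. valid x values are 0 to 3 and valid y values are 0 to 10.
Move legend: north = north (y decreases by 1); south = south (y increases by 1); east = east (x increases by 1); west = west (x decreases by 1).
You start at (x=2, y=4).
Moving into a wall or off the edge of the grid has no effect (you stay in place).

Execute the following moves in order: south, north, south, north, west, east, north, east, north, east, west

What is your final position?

Start: (x=2, y=4)
  south (south): blocked, stay at (x=2, y=4)
  north (north): (x=2, y=4) -> (x=2, y=3)
  south (south): (x=2, y=3) -> (x=2, y=4)
  north (north): (x=2, y=4) -> (x=2, y=3)
  west (west): (x=2, y=3) -> (x=1, y=3)
  east (east): (x=1, y=3) -> (x=2, y=3)
  north (north): (x=2, y=3) -> (x=2, y=2)
  east (east): (x=2, y=2) -> (x=3, y=2)
  north (north): (x=3, y=2) -> (x=3, y=1)
  east (east): blocked, stay at (x=3, y=1)
  west (west): (x=3, y=1) -> (x=2, y=1)
Final: (x=2, y=1)

Answer: Final position: (x=2, y=1)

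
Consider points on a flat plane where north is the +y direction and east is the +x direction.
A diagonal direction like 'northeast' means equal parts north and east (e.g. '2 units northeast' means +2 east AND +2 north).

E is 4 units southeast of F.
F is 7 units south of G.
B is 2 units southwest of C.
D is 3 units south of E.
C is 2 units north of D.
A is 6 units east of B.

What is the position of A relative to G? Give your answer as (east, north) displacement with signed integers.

Place G at the origin (east=0, north=0).
  F is 7 units south of G: delta (east=+0, north=-7); F at (east=0, north=-7).
  E is 4 units southeast of F: delta (east=+4, north=-4); E at (east=4, north=-11).
  D is 3 units south of E: delta (east=+0, north=-3); D at (east=4, north=-14).
  C is 2 units north of D: delta (east=+0, north=+2); C at (east=4, north=-12).
  B is 2 units southwest of C: delta (east=-2, north=-2); B at (east=2, north=-14).
  A is 6 units east of B: delta (east=+6, north=+0); A at (east=8, north=-14).
Therefore A relative to G: (east=8, north=-14).

Answer: A is at (east=8, north=-14) relative to G.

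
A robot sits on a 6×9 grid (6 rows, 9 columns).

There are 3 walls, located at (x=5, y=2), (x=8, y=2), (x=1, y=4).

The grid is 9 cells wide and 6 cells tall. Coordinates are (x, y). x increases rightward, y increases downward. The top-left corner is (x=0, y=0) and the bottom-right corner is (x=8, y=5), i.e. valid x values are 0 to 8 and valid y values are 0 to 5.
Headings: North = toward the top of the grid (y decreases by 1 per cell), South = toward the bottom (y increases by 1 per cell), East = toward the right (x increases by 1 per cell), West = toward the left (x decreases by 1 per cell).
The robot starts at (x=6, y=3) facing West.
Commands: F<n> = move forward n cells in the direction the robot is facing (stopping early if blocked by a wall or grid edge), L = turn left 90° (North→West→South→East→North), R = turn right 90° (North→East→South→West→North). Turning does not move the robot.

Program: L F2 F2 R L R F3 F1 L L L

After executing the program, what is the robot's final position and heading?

Start: (x=6, y=3), facing West
  L: turn left, now facing South
  F2: move forward 2, now at (x=6, y=5)
  F2: move forward 0/2 (blocked), now at (x=6, y=5)
  R: turn right, now facing West
  L: turn left, now facing South
  R: turn right, now facing West
  F3: move forward 3, now at (x=3, y=5)
  F1: move forward 1, now at (x=2, y=5)
  L: turn left, now facing South
  L: turn left, now facing East
  L: turn left, now facing North
Final: (x=2, y=5), facing North

Answer: Final position: (x=2, y=5), facing North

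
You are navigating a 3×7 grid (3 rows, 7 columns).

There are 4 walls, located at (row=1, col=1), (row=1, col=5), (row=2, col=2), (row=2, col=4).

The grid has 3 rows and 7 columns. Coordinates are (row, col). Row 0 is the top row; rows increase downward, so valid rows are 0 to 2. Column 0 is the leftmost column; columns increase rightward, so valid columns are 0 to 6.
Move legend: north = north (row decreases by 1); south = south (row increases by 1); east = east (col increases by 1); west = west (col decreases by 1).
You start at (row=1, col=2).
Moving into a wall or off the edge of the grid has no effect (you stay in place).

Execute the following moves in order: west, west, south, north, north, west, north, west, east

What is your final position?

Answer: Final position: (row=0, col=1)

Derivation:
Start: (row=1, col=2)
  west (west): blocked, stay at (row=1, col=2)
  west (west): blocked, stay at (row=1, col=2)
  south (south): blocked, stay at (row=1, col=2)
  north (north): (row=1, col=2) -> (row=0, col=2)
  north (north): blocked, stay at (row=0, col=2)
  west (west): (row=0, col=2) -> (row=0, col=1)
  north (north): blocked, stay at (row=0, col=1)
  west (west): (row=0, col=1) -> (row=0, col=0)
  east (east): (row=0, col=0) -> (row=0, col=1)
Final: (row=0, col=1)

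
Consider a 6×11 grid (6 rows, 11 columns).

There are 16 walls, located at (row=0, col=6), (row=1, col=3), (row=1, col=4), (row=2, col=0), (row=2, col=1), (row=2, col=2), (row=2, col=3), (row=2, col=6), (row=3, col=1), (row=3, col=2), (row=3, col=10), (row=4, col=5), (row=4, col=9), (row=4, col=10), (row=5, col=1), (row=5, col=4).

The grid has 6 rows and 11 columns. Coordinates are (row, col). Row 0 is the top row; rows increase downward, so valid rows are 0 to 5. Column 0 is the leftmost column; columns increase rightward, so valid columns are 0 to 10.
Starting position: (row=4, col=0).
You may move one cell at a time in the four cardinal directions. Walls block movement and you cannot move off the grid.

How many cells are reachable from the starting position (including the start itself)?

Answer: Reachable cells: 50

Derivation:
BFS flood-fill from (row=4, col=0):
  Distance 0: (row=4, col=0)
  Distance 1: (row=3, col=0), (row=4, col=1), (row=5, col=0)
  Distance 2: (row=4, col=2)
  Distance 3: (row=4, col=3), (row=5, col=2)
  Distance 4: (row=3, col=3), (row=4, col=4), (row=5, col=3)
  Distance 5: (row=3, col=4)
  Distance 6: (row=2, col=4), (row=3, col=5)
  Distance 7: (row=2, col=5), (row=3, col=6)
  Distance 8: (row=1, col=5), (row=3, col=7), (row=4, col=6)
  Distance 9: (row=0, col=5), (row=1, col=6), (row=2, col=7), (row=3, col=8), (row=4, col=7), (row=5, col=6)
  Distance 10: (row=0, col=4), (row=1, col=7), (row=2, col=8), (row=3, col=9), (row=4, col=8), (row=5, col=5), (row=5, col=7)
  Distance 11: (row=0, col=3), (row=0, col=7), (row=1, col=8), (row=2, col=9), (row=5, col=8)
  Distance 12: (row=0, col=2), (row=0, col=8), (row=1, col=9), (row=2, col=10), (row=5, col=9)
  Distance 13: (row=0, col=1), (row=0, col=9), (row=1, col=2), (row=1, col=10), (row=5, col=10)
  Distance 14: (row=0, col=0), (row=0, col=10), (row=1, col=1)
  Distance 15: (row=1, col=0)
Total reachable: 50 (grid has 50 open cells total)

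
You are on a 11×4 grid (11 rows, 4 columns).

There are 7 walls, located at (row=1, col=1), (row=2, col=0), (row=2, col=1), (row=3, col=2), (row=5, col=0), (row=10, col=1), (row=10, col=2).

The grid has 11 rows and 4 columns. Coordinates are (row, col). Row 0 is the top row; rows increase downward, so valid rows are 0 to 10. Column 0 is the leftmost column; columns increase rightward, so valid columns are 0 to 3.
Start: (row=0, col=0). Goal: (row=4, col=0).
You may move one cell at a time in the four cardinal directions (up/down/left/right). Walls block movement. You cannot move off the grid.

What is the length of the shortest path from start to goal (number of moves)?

BFS from (row=0, col=0) until reaching (row=4, col=0):
  Distance 0: (row=0, col=0)
  Distance 1: (row=0, col=1), (row=1, col=0)
  Distance 2: (row=0, col=2)
  Distance 3: (row=0, col=3), (row=1, col=2)
  Distance 4: (row=1, col=3), (row=2, col=2)
  Distance 5: (row=2, col=3)
  Distance 6: (row=3, col=3)
  Distance 7: (row=4, col=3)
  Distance 8: (row=4, col=2), (row=5, col=3)
  Distance 9: (row=4, col=1), (row=5, col=2), (row=6, col=3)
  Distance 10: (row=3, col=1), (row=4, col=0), (row=5, col=1), (row=6, col=2), (row=7, col=3)  <- goal reached here
One shortest path (10 moves): (row=0, col=0) -> (row=0, col=1) -> (row=0, col=2) -> (row=0, col=3) -> (row=1, col=3) -> (row=2, col=3) -> (row=3, col=3) -> (row=4, col=3) -> (row=4, col=2) -> (row=4, col=1) -> (row=4, col=0)

Answer: Shortest path length: 10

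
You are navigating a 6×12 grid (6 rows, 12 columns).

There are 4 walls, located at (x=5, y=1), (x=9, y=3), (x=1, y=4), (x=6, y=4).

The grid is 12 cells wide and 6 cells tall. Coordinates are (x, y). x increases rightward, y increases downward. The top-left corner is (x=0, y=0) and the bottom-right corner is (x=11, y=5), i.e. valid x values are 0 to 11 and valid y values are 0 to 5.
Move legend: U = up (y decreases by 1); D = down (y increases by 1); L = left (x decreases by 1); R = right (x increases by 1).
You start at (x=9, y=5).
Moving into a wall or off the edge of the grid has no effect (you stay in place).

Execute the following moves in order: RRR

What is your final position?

Start: (x=9, y=5)
  R (right): (x=9, y=5) -> (x=10, y=5)
  R (right): (x=10, y=5) -> (x=11, y=5)
  R (right): blocked, stay at (x=11, y=5)
Final: (x=11, y=5)

Answer: Final position: (x=11, y=5)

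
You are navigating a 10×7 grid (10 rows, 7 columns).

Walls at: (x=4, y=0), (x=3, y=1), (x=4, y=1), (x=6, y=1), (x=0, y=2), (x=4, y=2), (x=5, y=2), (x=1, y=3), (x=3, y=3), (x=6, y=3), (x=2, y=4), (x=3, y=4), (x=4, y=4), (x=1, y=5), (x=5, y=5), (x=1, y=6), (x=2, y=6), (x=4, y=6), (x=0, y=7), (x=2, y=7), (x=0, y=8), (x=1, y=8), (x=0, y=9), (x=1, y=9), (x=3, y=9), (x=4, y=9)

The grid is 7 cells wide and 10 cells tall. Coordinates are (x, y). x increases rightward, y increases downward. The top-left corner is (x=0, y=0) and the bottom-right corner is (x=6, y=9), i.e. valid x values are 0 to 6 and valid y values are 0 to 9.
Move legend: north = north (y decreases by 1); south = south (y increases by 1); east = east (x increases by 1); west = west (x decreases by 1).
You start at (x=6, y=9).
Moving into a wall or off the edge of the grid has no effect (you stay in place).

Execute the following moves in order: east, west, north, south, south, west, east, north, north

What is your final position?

Answer: Final position: (x=6, y=7)

Derivation:
Start: (x=6, y=9)
  east (east): blocked, stay at (x=6, y=9)
  west (west): (x=6, y=9) -> (x=5, y=9)
  north (north): (x=5, y=9) -> (x=5, y=8)
  south (south): (x=5, y=8) -> (x=5, y=9)
  south (south): blocked, stay at (x=5, y=9)
  west (west): blocked, stay at (x=5, y=9)
  east (east): (x=5, y=9) -> (x=6, y=9)
  north (north): (x=6, y=9) -> (x=6, y=8)
  north (north): (x=6, y=8) -> (x=6, y=7)
Final: (x=6, y=7)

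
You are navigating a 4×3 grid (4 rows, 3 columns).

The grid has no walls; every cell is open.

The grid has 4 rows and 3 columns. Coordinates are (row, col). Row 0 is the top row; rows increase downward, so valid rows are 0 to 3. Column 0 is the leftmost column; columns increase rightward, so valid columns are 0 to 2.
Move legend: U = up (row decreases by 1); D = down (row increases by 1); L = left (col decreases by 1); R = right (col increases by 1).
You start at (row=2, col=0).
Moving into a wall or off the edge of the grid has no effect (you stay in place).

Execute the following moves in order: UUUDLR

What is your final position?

Answer: Final position: (row=1, col=1)

Derivation:
Start: (row=2, col=0)
  U (up): (row=2, col=0) -> (row=1, col=0)
  U (up): (row=1, col=0) -> (row=0, col=0)
  U (up): blocked, stay at (row=0, col=0)
  D (down): (row=0, col=0) -> (row=1, col=0)
  L (left): blocked, stay at (row=1, col=0)
  R (right): (row=1, col=0) -> (row=1, col=1)
Final: (row=1, col=1)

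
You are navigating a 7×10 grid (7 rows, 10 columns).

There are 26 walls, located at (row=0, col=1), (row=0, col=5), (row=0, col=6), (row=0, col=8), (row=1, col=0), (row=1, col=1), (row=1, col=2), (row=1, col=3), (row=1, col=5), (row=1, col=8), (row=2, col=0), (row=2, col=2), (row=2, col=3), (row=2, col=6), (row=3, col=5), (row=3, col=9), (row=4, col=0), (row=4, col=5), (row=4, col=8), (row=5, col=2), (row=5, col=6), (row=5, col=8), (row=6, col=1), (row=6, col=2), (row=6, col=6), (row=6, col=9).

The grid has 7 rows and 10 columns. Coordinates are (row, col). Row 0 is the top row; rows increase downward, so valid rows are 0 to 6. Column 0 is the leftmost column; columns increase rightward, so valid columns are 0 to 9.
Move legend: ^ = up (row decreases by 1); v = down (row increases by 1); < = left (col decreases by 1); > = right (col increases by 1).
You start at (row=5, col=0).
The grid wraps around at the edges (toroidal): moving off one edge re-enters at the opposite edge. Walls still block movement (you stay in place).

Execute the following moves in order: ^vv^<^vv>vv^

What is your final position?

Start: (row=5, col=0)
  ^ (up): blocked, stay at (row=5, col=0)
  v (down): (row=5, col=0) -> (row=6, col=0)
  v (down): (row=6, col=0) -> (row=0, col=0)
  ^ (up): (row=0, col=0) -> (row=6, col=0)
  < (left): blocked, stay at (row=6, col=0)
  ^ (up): (row=6, col=0) -> (row=5, col=0)
  v (down): (row=5, col=0) -> (row=6, col=0)
  v (down): (row=6, col=0) -> (row=0, col=0)
  > (right): blocked, stay at (row=0, col=0)
  v (down): blocked, stay at (row=0, col=0)
  v (down): blocked, stay at (row=0, col=0)
  ^ (up): (row=0, col=0) -> (row=6, col=0)
Final: (row=6, col=0)

Answer: Final position: (row=6, col=0)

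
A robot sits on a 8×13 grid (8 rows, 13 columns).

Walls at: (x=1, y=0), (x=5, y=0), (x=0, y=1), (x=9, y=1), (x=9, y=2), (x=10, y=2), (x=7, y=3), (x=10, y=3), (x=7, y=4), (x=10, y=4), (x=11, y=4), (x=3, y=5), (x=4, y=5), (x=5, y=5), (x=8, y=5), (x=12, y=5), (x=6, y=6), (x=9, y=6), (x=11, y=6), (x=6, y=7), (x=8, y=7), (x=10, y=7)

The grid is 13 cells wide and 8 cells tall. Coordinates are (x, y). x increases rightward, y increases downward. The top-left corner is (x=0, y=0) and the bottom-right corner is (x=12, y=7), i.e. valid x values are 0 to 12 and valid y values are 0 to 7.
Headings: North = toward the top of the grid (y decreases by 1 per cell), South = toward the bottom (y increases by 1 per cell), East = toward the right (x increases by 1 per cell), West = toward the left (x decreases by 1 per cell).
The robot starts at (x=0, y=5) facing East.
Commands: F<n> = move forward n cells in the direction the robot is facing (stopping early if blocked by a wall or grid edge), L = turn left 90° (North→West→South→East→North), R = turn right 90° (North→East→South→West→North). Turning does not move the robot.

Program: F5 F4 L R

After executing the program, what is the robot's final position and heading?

Answer: Final position: (x=2, y=5), facing East

Derivation:
Start: (x=0, y=5), facing East
  F5: move forward 2/5 (blocked), now at (x=2, y=5)
  F4: move forward 0/4 (blocked), now at (x=2, y=5)
  L: turn left, now facing North
  R: turn right, now facing East
Final: (x=2, y=5), facing East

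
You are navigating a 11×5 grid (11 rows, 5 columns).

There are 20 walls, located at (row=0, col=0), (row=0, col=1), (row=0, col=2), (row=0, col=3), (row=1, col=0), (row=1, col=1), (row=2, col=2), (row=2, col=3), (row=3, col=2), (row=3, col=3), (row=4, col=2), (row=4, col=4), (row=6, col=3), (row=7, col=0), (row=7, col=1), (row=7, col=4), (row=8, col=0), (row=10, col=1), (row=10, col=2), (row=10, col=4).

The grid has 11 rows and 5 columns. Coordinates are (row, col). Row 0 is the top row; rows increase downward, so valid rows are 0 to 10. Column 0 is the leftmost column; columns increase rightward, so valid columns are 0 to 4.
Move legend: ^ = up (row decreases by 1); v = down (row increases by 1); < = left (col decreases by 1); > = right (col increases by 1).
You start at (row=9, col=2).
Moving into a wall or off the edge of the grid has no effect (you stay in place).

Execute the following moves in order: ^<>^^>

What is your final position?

Answer: Final position: (row=6, col=2)

Derivation:
Start: (row=9, col=2)
  ^ (up): (row=9, col=2) -> (row=8, col=2)
  < (left): (row=8, col=2) -> (row=8, col=1)
  > (right): (row=8, col=1) -> (row=8, col=2)
  ^ (up): (row=8, col=2) -> (row=7, col=2)
  ^ (up): (row=7, col=2) -> (row=6, col=2)
  > (right): blocked, stay at (row=6, col=2)
Final: (row=6, col=2)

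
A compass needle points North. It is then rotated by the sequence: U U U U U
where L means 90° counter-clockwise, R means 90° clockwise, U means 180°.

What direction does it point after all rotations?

Start: North
  U (U-turn (180°)) -> South
  U (U-turn (180°)) -> North
  U (U-turn (180°)) -> South
  U (U-turn (180°)) -> North
  U (U-turn (180°)) -> South
Final: South

Answer: Final heading: South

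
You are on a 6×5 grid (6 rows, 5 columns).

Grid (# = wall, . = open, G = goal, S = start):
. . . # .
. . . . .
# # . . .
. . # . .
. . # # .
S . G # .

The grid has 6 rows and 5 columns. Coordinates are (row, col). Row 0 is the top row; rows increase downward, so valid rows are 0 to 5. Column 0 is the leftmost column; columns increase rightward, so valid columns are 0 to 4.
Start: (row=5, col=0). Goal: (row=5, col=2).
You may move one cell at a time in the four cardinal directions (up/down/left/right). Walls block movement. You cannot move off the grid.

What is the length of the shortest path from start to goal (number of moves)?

Answer: Shortest path length: 2

Derivation:
BFS from (row=5, col=0) until reaching (row=5, col=2):
  Distance 0: (row=5, col=0)
  Distance 1: (row=4, col=0), (row=5, col=1)
  Distance 2: (row=3, col=0), (row=4, col=1), (row=5, col=2)  <- goal reached here
One shortest path (2 moves): (row=5, col=0) -> (row=5, col=1) -> (row=5, col=2)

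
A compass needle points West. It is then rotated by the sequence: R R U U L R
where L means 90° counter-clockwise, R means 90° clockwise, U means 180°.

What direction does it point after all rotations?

Answer: Final heading: East

Derivation:
Start: West
  R (right (90° clockwise)) -> North
  R (right (90° clockwise)) -> East
  U (U-turn (180°)) -> West
  U (U-turn (180°)) -> East
  L (left (90° counter-clockwise)) -> North
  R (right (90° clockwise)) -> East
Final: East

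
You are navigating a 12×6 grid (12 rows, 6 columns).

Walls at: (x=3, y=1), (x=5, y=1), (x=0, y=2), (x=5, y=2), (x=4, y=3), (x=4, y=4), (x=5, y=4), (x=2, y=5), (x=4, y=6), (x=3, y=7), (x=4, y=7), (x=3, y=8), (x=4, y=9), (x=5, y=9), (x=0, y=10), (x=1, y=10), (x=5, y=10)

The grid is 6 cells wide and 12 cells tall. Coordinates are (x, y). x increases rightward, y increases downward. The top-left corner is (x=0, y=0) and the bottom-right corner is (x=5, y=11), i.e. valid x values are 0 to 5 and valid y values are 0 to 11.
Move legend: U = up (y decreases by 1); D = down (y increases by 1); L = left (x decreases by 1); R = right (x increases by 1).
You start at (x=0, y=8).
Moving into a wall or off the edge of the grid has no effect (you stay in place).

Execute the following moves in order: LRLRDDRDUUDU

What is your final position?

Start: (x=0, y=8)
  L (left): blocked, stay at (x=0, y=8)
  R (right): (x=0, y=8) -> (x=1, y=8)
  L (left): (x=1, y=8) -> (x=0, y=8)
  R (right): (x=0, y=8) -> (x=1, y=8)
  D (down): (x=1, y=8) -> (x=1, y=9)
  D (down): blocked, stay at (x=1, y=9)
  R (right): (x=1, y=9) -> (x=2, y=9)
  D (down): (x=2, y=9) -> (x=2, y=10)
  U (up): (x=2, y=10) -> (x=2, y=9)
  U (up): (x=2, y=9) -> (x=2, y=8)
  D (down): (x=2, y=8) -> (x=2, y=9)
  U (up): (x=2, y=9) -> (x=2, y=8)
Final: (x=2, y=8)

Answer: Final position: (x=2, y=8)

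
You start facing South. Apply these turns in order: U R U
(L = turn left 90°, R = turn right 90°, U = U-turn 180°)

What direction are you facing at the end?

Answer: Final heading: West

Derivation:
Start: South
  U (U-turn (180°)) -> North
  R (right (90° clockwise)) -> East
  U (U-turn (180°)) -> West
Final: West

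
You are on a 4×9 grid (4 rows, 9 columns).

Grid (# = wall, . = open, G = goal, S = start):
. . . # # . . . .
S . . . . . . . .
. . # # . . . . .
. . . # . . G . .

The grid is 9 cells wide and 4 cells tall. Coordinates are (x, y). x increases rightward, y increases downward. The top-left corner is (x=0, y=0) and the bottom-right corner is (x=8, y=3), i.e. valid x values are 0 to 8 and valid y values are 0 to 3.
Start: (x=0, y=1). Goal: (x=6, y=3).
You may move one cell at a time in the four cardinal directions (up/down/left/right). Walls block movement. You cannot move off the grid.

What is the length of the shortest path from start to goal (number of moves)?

Answer: Shortest path length: 8

Derivation:
BFS from (x=0, y=1) until reaching (x=6, y=3):
  Distance 0: (x=0, y=1)
  Distance 1: (x=0, y=0), (x=1, y=1), (x=0, y=2)
  Distance 2: (x=1, y=0), (x=2, y=1), (x=1, y=2), (x=0, y=3)
  Distance 3: (x=2, y=0), (x=3, y=1), (x=1, y=3)
  Distance 4: (x=4, y=1), (x=2, y=3)
  Distance 5: (x=5, y=1), (x=4, y=2)
  Distance 6: (x=5, y=0), (x=6, y=1), (x=5, y=2), (x=4, y=3)
  Distance 7: (x=6, y=0), (x=7, y=1), (x=6, y=2), (x=5, y=3)
  Distance 8: (x=7, y=0), (x=8, y=1), (x=7, y=2), (x=6, y=3)  <- goal reached here
One shortest path (8 moves): (x=0, y=1) -> (x=1, y=1) -> (x=2, y=1) -> (x=3, y=1) -> (x=4, y=1) -> (x=5, y=1) -> (x=6, y=1) -> (x=6, y=2) -> (x=6, y=3)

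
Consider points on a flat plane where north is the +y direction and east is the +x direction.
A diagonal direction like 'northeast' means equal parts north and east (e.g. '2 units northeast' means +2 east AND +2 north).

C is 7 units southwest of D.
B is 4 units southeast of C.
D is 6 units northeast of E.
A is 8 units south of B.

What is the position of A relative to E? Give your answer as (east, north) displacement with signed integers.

Place E at the origin (east=0, north=0).
  D is 6 units northeast of E: delta (east=+6, north=+6); D at (east=6, north=6).
  C is 7 units southwest of D: delta (east=-7, north=-7); C at (east=-1, north=-1).
  B is 4 units southeast of C: delta (east=+4, north=-4); B at (east=3, north=-5).
  A is 8 units south of B: delta (east=+0, north=-8); A at (east=3, north=-13).
Therefore A relative to E: (east=3, north=-13).

Answer: A is at (east=3, north=-13) relative to E.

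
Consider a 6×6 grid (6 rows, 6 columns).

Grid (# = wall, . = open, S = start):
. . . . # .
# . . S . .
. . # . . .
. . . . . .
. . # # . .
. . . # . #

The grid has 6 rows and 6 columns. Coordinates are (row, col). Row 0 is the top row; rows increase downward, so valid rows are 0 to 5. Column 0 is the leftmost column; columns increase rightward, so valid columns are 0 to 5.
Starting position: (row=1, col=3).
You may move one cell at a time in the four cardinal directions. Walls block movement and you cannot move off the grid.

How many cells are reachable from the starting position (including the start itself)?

Answer: Reachable cells: 29

Derivation:
BFS flood-fill from (row=1, col=3):
  Distance 0: (row=1, col=3)
  Distance 1: (row=0, col=3), (row=1, col=2), (row=1, col=4), (row=2, col=3)
  Distance 2: (row=0, col=2), (row=1, col=1), (row=1, col=5), (row=2, col=4), (row=3, col=3)
  Distance 3: (row=0, col=1), (row=0, col=5), (row=2, col=1), (row=2, col=5), (row=3, col=2), (row=3, col=4)
  Distance 4: (row=0, col=0), (row=2, col=0), (row=3, col=1), (row=3, col=5), (row=4, col=4)
  Distance 5: (row=3, col=0), (row=4, col=1), (row=4, col=5), (row=5, col=4)
  Distance 6: (row=4, col=0), (row=5, col=1)
  Distance 7: (row=5, col=0), (row=5, col=2)
Total reachable: 29 (grid has 29 open cells total)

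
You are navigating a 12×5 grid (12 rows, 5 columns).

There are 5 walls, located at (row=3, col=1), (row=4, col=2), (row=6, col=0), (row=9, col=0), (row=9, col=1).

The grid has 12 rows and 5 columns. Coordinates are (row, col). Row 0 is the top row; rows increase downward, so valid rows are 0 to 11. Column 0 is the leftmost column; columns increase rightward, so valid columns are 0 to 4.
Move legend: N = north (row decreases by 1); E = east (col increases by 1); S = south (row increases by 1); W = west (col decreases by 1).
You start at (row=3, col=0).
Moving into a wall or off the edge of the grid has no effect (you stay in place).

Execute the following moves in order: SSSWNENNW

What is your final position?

Start: (row=3, col=0)
  S (south): (row=3, col=0) -> (row=4, col=0)
  S (south): (row=4, col=0) -> (row=5, col=0)
  S (south): blocked, stay at (row=5, col=0)
  W (west): blocked, stay at (row=5, col=0)
  N (north): (row=5, col=0) -> (row=4, col=0)
  E (east): (row=4, col=0) -> (row=4, col=1)
  N (north): blocked, stay at (row=4, col=1)
  N (north): blocked, stay at (row=4, col=1)
  W (west): (row=4, col=1) -> (row=4, col=0)
Final: (row=4, col=0)

Answer: Final position: (row=4, col=0)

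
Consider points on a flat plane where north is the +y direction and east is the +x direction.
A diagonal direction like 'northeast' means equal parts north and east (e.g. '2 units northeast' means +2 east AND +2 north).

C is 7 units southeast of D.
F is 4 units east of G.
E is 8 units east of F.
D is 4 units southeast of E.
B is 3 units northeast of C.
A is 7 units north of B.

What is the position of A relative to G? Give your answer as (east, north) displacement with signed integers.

Answer: A is at (east=26, north=-1) relative to G.

Derivation:
Place G at the origin (east=0, north=0).
  F is 4 units east of G: delta (east=+4, north=+0); F at (east=4, north=0).
  E is 8 units east of F: delta (east=+8, north=+0); E at (east=12, north=0).
  D is 4 units southeast of E: delta (east=+4, north=-4); D at (east=16, north=-4).
  C is 7 units southeast of D: delta (east=+7, north=-7); C at (east=23, north=-11).
  B is 3 units northeast of C: delta (east=+3, north=+3); B at (east=26, north=-8).
  A is 7 units north of B: delta (east=+0, north=+7); A at (east=26, north=-1).
Therefore A relative to G: (east=26, north=-1).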